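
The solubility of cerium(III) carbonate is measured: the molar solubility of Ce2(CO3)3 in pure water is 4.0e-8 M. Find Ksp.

Ce2(CO3)3(s) <=> 2 Ce^3+(aq) + 3 CO3^2-(aq)
For each mole of Ce2(CO3)3 that dissolves: [Ce^3+] = 2s, [CO3^2-] = 3s.
Ksp = [Ce^3+]^2[CO3^2-]^3
So Ksp = (2s)^2 × (3s)^3 = 108s^5
With s = 4.0 × 10^-8: Ksp = 1.1 × 10^-35

1.1e-35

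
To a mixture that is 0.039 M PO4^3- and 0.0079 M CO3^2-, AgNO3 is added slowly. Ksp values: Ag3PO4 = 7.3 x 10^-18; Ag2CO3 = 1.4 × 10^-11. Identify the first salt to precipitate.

Precipitation of each salt starts when its ion product equals its Ksp.
For Ag3PO4: 7.3 x 10^-18 = 0.039 × [Ag^+]^3  ⇒  [Ag^+] = 5.7 × 10^-6 M.
For Ag2CO3: 1.4 × 10^-11 = 0.0079 × [Ag^+]^2  ⇒  [Ag^+] = 4.2 x 10^-5 M.
The salt with the lower threshold [Ag^+] precipitates first: Ag3PO4.

Ag3PO4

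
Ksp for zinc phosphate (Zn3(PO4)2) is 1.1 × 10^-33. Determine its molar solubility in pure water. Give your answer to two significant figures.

Zn3(PO4)2(s) ⇌ 3 Zn^2+ + 2 PO4^3-
Ksp = [Zn^2+]^3[PO4^3-]^2
For each mole of Zn3(PO4)2 that dissolves: [Zn^2+] = 3s, [PO4^3-] = 2s.
Ksp = (3s)^3(2s)^2 = 108s^5
s = (1.1 × 10^-33 / 108)^(1/5) = 1.0 × 10^-7 M

s = 1.0 × 10^-7 M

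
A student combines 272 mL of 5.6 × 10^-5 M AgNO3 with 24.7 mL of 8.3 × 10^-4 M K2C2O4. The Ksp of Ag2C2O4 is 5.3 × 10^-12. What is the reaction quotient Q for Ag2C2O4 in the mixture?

Q ≈ 1.8e-13

Total volume = 272 + 24.7 = 296.7 mL.
[Ag^+] = 5.6 × 10^-5 × (272/296.7) = 5.13 × 10^-5 M
[C2O4^2-] = 8.3 × 10^-4 × (24.7/296.7) = 6.91 × 10^-5 M
Ag2C2O4(s) ⇌ 2 Ag^+(aq) + C2O4^2-(aq), so Q = [Ag^+]^2[C2O4^2-]
Q = (5.13 x 10^-5)^2(6.91 × 10^-5) = 1.8 × 10^-13
Q < Ksp, so no precipitate of Ag2C2O4 forms.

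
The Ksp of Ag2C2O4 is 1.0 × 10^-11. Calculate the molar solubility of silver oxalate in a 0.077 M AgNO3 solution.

s ≈ 1.7e-9 M

Ag2C2O4(s) ⇌ 2 Ag^+(aq) + C2O4^2-(aq)
Ksp = [Ag^+]^2[C2O4^2-]
Let s be the molar solubility in this solution. [Ag^+] = 0.077 + 2s ≈ 0.077, [C2O4^2-] = s (common-ion effect: Ag^+ is already 0.077 M).
Ksp ≈ (0.077)^2 × s
s = 1.7 x 10^-9 M
Check: 2s = 3.4 × 10^-9 ≪ 0.077, so the approximation is valid.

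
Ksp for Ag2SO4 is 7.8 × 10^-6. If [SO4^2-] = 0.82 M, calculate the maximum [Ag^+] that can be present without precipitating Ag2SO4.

3.1 x 10^-3 M

Ag2SO4(s) ⇌ 2 Ag^+ + SO4^2-
Ksp = [Ag^+]^2[SO4^2-]
Precipitation begins when Q = Ksp. With [SO4^2-] = 0.82 M:
7.8 × 10^-6 = (0.82) × [Ag^+]^2
[Ag^+] = (7.8 × 10^-6 / 8.2 × 10^-1)^(1/2) = 3.1 × 10^-3 M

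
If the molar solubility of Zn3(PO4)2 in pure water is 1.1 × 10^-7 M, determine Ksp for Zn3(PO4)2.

Ksp = 1.7 × 10^-33

Zn3(PO4)2(s) ⇌ 3 Zn^2+(aq) + 2 PO4^3-(aq)
Let s = molar solubility. Then [Zn^2+] = 3s and [PO4^3-] = 2s.
Ksp = [Zn^2+]^3[PO4^3-]^2
Substituting: Ksp = (3s)^3(2s)^2 = 108s^5
With s = 1.1 x 10^-7: Ksp = 1.7 × 10^-33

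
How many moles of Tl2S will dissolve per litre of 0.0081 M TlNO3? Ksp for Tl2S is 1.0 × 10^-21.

Tl2S(s) <=> 2 Tl^+ + S^2-
Ksp = [Tl^+]^2[S^2-]
If s mol/L dissolves here, [Tl^+] = 0.0081 + 2s ≈ 0.0081, [S^2-] = s (Ksp is small, so little additional dissolves).
Ksp ≈ (0.0081)^2 × s
s = 1.5 × 10^-17 M
Check: 2s = 3.0 × 10^-17 ≪ 0.0081, so the approximation is valid.

s = 1.5 x 10^-17 M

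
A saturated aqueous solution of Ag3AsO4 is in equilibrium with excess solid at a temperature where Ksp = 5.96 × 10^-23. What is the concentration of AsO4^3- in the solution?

Ag3AsO4(s) ⇌ 3 Ag^+ + AsO4^3-
Ksp = [Ag^+]^3[AsO4^3-]
With molar solubility s: [Ag^+] = 3s, [AsO4^3-] = s.
Ksp = (3s)^3s = 27s^4
Solving, s = (5.96 × 10^-23/27)^(1/4) = 1.219 × 10^-6 M
[AsO4^3-] = s = 1.22 x 10^-6 M

[AsO4^3-] = 1.22e-6 M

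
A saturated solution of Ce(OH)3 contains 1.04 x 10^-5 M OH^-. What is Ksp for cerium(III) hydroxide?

3.90 x 10^-21

Ce(OH)3(s) <=> Ce^3+(aq) + 3 OH^-(aq)
Stoichiometry gives [Ce^3+] = (1/3)[OH^-] = 3.467 × 10^-6 M.
Ksp = [Ce^3+][OH^-]^3
Ksp = 3.467 x 10^-6 × (1.04 × 10^-5)^3 = 3.90 × 10^-21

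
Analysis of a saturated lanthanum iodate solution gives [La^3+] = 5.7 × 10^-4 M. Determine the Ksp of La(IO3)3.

Ksp = 2.9 x 10^-12

La(IO3)3(s) ⇌ La^3+(aq) + 3 IO3^-(aq)
Stoichiometry gives [IO3^-] = (3/1)[La^3+] = 1.71 × 10^-3 M.
Ksp = [La^3+][IO3^-]^3
Ksp = 5.7 x 10^-4 × (1.71 × 10^-3)^3 = 2.9 × 10^-12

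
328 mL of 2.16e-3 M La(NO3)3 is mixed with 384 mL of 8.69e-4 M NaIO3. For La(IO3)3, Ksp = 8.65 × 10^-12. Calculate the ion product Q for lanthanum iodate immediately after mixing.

Total volume = 328 + 384 = 712 mL.
[La^3+] = 2.16 × 10^-3 × (328/712) = 9.951 x 10^-4 M
[IO3^-] = 8.69 × 10^-4 × (384/712) = 4.687 × 10^-4 M
La(IO3)3(s) ⇌ La^3+ + 3 IO3^-, so Q = [La^3+][IO3^-]^3
Q = (9.951 × 10^-4)(4.687 × 10^-4)^3 = 1.02 × 10^-13
Q < Ksp, so no precipitate of La(IO3)3 forms.

Q = 1.02 × 10^-13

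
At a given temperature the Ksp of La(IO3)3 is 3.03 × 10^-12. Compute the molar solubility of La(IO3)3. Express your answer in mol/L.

s ≈ 5.79 × 10^-4 M

La(IO3)3(s) ⇌ La^3+(aq) + 3 IO3^-(aq)
Ksp = [La^3+][IO3^-]^3
If s mol/L of La(IO3)3 dissolves, [La^3+] = s and [IO3^-] = 3s.
So Ksp = s × (3s)^3 = 27s^4
s = (3.03 × 10^-12 / 27)^(1/4) = 5.79 × 10^-4 M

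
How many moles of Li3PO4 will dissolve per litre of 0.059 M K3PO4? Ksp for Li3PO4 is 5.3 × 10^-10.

s ≈ 6.9 × 10^-4 M

Li3PO4(s) ⇌ 3 Li^+(aq) + PO4^3-(aq)
Ksp = [Li^+]^3[PO4^3-]
Let s be the molar solubility in this solution. [Li^+] = 3s, [PO4^3-] = 0.059 + s ≈ 0.059 (Ksp is small, so little additional dissolves).
Ksp ≈ (3s)^3 × 0.059
s = 6.9 x 10^-4 M
Check: s = 6.9 x 10^-4 ≪ 0.059, so the approximation is valid.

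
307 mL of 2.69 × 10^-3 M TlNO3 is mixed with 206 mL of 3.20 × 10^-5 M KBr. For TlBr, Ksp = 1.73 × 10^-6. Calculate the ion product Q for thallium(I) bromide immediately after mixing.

Total volume = 307 + 206 = 513 mL.
[Tl^+] = 2.69 × 10^-3 × (307/513) = 1.610 × 10^-3 M
[Br^-] = 3.20 × 10^-5 × (206/513) = 1.285 × 10^-5 M
TlBr(s) ⇌ Tl^+(aq) + Br^-(aq), so Q = [Tl^+][Br^-]
Q = (1.610 × 10^-3)(1.285 x 10^-5) = 2.07 x 10^-8
Q < Ksp, so no precipitate of TlBr forms.

Q = 2.07 x 10^-8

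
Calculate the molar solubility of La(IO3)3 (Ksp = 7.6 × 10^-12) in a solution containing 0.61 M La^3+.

La(IO3)3(s) <=> La^3+ + 3 IO3^-
Ksp = [La^3+][IO3^-]^3
If s mol/L dissolves here, [La^3+] = 0.61 + s ≈ 0.61, [IO3^-] = 3s (since the La^3+ already present dominates).
Ksp ≈ 0.61 × (3s)^3
s = 7.7 × 10^-5 M
Check: s = 7.7 × 10^-5 ≪ 0.61, so the approximation is valid.

7.7 x 10^-5 M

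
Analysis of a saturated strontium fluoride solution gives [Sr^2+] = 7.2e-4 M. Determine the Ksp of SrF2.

SrF2(s) ⇌ Sr^2+ + 2 F^-
Stoichiometry gives [F^-] = (2/1)[Sr^2+] = 1.44 x 10^-3 M.
Ksp = [Sr^2+][F^-]^2
Ksp = 7.2 x 10^-4 × (1.44 × 10^-3)^2 = 1.5 × 10^-9

Ksp ≈ 1.5e-9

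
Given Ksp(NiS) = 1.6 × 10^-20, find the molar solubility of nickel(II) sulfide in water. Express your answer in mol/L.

s ≈ 1.3 × 10^-10 M

NiS(s) ⇌ Ni^2+(aq) + S^2-(aq)
Ksp = [Ni^2+][S^2-]
Let s = molar solubility. Then [Ni^2+] = s and [S^2-] = s.
Ksp = s^2
s = (1.6 × 10^-20)^(1/2) = 1.3 x 10^-10 M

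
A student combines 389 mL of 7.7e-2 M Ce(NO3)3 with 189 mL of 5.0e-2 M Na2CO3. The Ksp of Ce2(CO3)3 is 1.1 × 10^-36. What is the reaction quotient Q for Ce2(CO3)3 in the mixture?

1.2e-8

Total volume = 389 + 189 = 578 mL.
[Ce^3+] = 7.7 x 10^-2 × (389/578) = 5.18 x 10^-2 M
[CO3^2-] = 5.0 × 10^-2 × (189/578) = 1.63 × 10^-2 M
Ce2(CO3)3(s) ⇌ 2 Ce^3+(aq) + 3 CO3^2-(aq), so Q = [Ce^3+]^2[CO3^2-]^3
Q = (5.18 × 10^-2)^2(1.63 x 10^-2)^3 = 1.2 x 10^-8
Q > Ksp, so Ce2(CO3)3 will precipitate.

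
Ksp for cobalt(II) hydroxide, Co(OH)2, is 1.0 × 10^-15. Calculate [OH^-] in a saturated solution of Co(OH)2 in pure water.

1.3 × 10^-5 M

Co(OH)2(s) <=> Co^2+(aq) + 2 OH^-(aq)
Ksp = [Co^2+][OH^-]^2
With molar solubility s: [Co^2+] = s, [OH^-] = 2s.
So Ksp = s × (2s)^2 = 4s^3
s = (1.0 × 10^-15 / 4)^(1/3) = 6.30 × 10^-6 M
[OH^-] = 2s = 1.3 x 10^-5 M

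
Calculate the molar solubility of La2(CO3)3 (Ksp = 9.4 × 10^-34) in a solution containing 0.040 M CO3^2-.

s ≈ 1.9e-15 M

La2(CO3)3(s) <=> 2 La^3+(aq) + 3 CO3^2-(aq)
Ksp = [La^3+]^2[CO3^2-]^3
Let s be the molar solubility in this solution. [La^3+] = 2s, [CO3^2-] = 0.040 + 3s ≈ 0.040 (common-ion effect: CO3^2- is already 0.040 M).
Ksp ≈ (2s)^2 × (0.040)^3
s = 1.9 x 10^-15 M
Check: 3s = 5.7 x 10^-15 ≪ 0.040, so the approximation is valid.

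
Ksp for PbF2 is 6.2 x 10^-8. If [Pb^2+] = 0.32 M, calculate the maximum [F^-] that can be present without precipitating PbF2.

[F^-] = 4.4e-4 M

PbF2(s) <=> Pb^2+ + 2 F^-
Ksp = [Pb^2+][F^-]^2
Precipitation begins when Q = Ksp. With [Pb^2+] = 0.32 M:
6.2 x 10^-8 = (0.32) × [F^-]^2
[F^-] = (6.2 x 10^-8 / 3.2 × 10^-1)^(1/2) = 4.4 × 10^-4 M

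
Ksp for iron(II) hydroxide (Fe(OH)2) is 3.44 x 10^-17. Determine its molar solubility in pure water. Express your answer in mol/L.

2.05 x 10^-6 M

Fe(OH)2(s) ⇌ Fe^2+(aq) + 2 OH^-(aq)
Ksp = [Fe^2+][OH^-]^2
Let s = molar solubility. Then [Fe^2+] = s and [OH^-] = 2s.
Ksp = s(2s)^2 = 4s^3
s^3 = 3.44 x 10^-17 / 4, so s = 2.05 × 10^-6 M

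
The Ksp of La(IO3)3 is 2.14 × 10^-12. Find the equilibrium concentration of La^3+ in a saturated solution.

La(IO3)3(s) ⇌ La^3+(aq) + 3 IO3^-(aq)
Ksp = [La^3+][IO3^-]^3
Let s = molar solubility. Then [La^3+] = s and [IO3^-] = 3s.
So Ksp = s × (3s)^3 = 27s^4
s = (2.14 × 10^-12 / 27)^(1/4) = 5.306 x 10^-4 M
[La^3+] = s = 5.31 × 10^-4 M

5.31e-4 M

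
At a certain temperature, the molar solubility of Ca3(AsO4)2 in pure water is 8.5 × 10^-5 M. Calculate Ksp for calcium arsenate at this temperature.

Ca3(AsO4)2(s) ⇌ 3 Ca^2+ + 2 AsO4^3-
Let s = molar solubility. Then [Ca^2+] = 3s and [AsO4^3-] = 2s.
Ksp = [Ca^2+]^3[AsO4^3-]^2
So Ksp = (3s)^3 × (2s)^2 = 108s^5
With s = 8.5 × 10^-5: Ksp = 4.8 × 10^-19

4.8 × 10^-19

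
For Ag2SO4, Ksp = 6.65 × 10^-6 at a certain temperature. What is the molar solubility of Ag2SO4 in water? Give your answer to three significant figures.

Ag2SO4(s) ⇌ 2 Ag^+(aq) + SO4^2-(aq)
Ksp = [Ag^+]^2[SO4^2-]
With molar solubility s: [Ag^+] = 2s, [SO4^2-] = s.
Substituting: Ksp = (2s)^2s = 4s^3
s^3 = 6.65 × 10^-6 / 4, so s = 1.18 × 10^-2 M

1.18 × 10^-2 M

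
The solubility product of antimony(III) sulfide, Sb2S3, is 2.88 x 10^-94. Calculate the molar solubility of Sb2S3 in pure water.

Sb2S3(s) <=> 2 Sb^3+ + 3 S^2-
Ksp = [Sb^3+]^2[S^2-]^3
For each mole of Sb2S3 that dissolves: [Sb^3+] = 2s, [S^2-] = 3s.
Ksp = (2s)^2(3s)^3 = 108s^5
s = (2.88 x 10^-94 / 108)^(1/5) = 7.68 × 10^-20 M

7.68e-20 M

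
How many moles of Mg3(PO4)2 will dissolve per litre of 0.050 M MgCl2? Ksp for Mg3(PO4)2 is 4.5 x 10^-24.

Mg3(PO4)2(s) ⇌ 3 Mg^2+(aq) + 2 PO4^3-(aq)
Ksp = [Mg^2+]^3[PO4^3-]^2
Let s be the molar solubility in this solution. [Mg^2+] = 0.050 + 3s ≈ 0.050, [PO4^3-] = 2s (Ksp is small, so little additional dissolves).
Ksp ≈ (0.050)^3 × (2s)^2
s = 9.5 × 10^-11 M
Check: 3s = 2.8 × 10^-10 ≪ 0.050, so the approximation is valid.

9.5 × 10^-11 M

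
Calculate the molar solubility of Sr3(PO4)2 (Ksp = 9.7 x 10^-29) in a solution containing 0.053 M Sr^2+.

Sr3(PO4)2(s) ⇌ 3 Sr^2+ + 2 PO4^3-
Ksp = [Sr^2+]^3[PO4^3-]^2
Let s be the molar solubility in this solution. [Sr^2+] = 0.053 + 3s ≈ 0.053, [PO4^3-] = 2s (since the Sr^2+ already present dominates).
Ksp ≈ (0.053)^3 × (2s)^2
s = 4.0 × 10^-13 M
Check: 3s = 1.2 × 10^-12 ≪ 0.053, so the approximation is valid.

4.0 × 10^-13 M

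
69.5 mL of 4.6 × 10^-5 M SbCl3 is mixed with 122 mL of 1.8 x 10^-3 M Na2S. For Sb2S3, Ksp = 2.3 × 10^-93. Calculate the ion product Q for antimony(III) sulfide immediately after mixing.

Q = 4.2e-19

Total volume = 69.5 + 122 = 191.5 mL.
[Sb^3+] = 4.6 x 10^-5 × (69.5/191.5) = 1.67 × 10^-5 M
[S^2-] = 1.8 × 10^-3 × (122/191.5) = 1.15 × 10^-3 M
Sb2S3(s) <=> 2 Sb^3+(aq) + 3 S^2-(aq), so Q = [Sb^3+]^2[S^2-]^3
Q = (1.67 x 10^-5)^2(1.15 × 10^-3)^3 = 4.2 × 10^-19
Q > Ksp, so Sb2S3 will precipitate.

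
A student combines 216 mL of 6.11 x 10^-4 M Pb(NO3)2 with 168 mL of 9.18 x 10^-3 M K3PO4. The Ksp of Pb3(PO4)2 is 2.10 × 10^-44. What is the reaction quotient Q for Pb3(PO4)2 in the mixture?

6.55 x 10^-16

Total volume = 216 + 168 = 384 mL.
[Pb^2+] = 6.11 x 10^-4 × (216/384) = 3.437 × 10^-4 M
[PO4^3-] = 9.18 x 10^-3 × (168/384) = 4.016 × 10^-3 M
Pb3(PO4)2(s) ⇌ 3 Pb^2+ + 2 PO4^3-, so Q = [Pb^2+]^3[PO4^3-]^2
Q = (3.437 × 10^-4)^3(4.016 x 10^-3)^2 = 6.55 × 10^-16
Q > Ksp, so Pb3(PO4)2 will precipitate.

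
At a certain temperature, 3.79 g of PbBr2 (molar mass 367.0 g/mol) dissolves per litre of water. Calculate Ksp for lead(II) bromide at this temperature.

Ksp = 4.41 × 10^-6

Molar solubility s = (3.79 g/L) / (367.0 g/mol) = 1.033 × 10^-2 M.
PbBr2(s) ⇌ Pb^2+(aq) + 2 Br^-(aq)
If s mol/L of PbBr2 dissolves, [Pb^2+] = s and [Br^-] = 2s.
Ksp = [Pb^2+][Br^-]^2
Substituting: Ksp = s(2s)^2 = 4s^3
With s = 1.033 x 10^-2: Ksp = 4.41 x 10^-6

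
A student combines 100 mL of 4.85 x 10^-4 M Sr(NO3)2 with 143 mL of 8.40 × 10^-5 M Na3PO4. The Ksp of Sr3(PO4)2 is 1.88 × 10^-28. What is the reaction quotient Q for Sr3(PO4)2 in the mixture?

Q ≈ 1.94e-20

Total volume = 100 + 143 = 243 mL.
[Sr^2+] = 4.85 × 10^-4 × (100/243) = 1.996 × 10^-4 M
[PO4^3-] = 8.40 × 10^-5 × (143/243) = 4.943 × 10^-5 M
Sr3(PO4)2(s) ⇌ 3 Sr^2+(aq) + 2 PO4^3-(aq), so Q = [Sr^2+]^3[PO4^3-]^2
Q = (1.996 × 10^-4)^3(4.943 × 10^-5)^2 = 1.94 × 10^-20
Q > Ksp, so Sr3(PO4)2 will precipitate.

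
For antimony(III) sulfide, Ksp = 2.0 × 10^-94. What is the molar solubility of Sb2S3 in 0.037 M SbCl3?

Sb2S3(s) ⇌ 2 Sb^3+(aq) + 3 S^2-(aq)
Ksp = [Sb^3+]^2[S^2-]^3
If s mol/L dissolves here, [Sb^3+] = 0.037 + 2s ≈ 0.037, [S^2-] = 3s (Ksp is small, so little additional dissolves).
Ksp ≈ (0.037)^2 × (3s)^3
s = 1.8 × 10^-31 M
Check: 2s = 3.5 x 10^-31 ≪ 0.037, so the approximation is valid.

s = 1.8 x 10^-31 M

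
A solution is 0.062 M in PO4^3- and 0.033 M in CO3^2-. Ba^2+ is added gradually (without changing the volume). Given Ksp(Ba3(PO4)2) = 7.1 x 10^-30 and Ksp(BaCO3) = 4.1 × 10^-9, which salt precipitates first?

Ba3(PO4)2

Each salt begins to precipitate when Q = Ksp, i.e. when [Ba^2+] reaches its threshold.
For Ba3(PO4)2: 7.1 x 10^-30 = (0.062)^2 × [Ba^2+]^3  ⇒  [Ba^2+] = 1.2 × 10^-9 M.
For BaCO3: 4.1 × 10^-9 = 0.033 × [Ba^2+]  ⇒  [Ba^2+] = 1.2 × 10^-7 M.
The salt with the lower threshold [Ba^2+] precipitates first: Ba3(PO4)2.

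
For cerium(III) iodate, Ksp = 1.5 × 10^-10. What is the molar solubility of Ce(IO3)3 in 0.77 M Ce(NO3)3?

s = 1.9 × 10^-4 M

Ce(IO3)3(s) ⇌ Ce^3+(aq) + 3 IO3^-(aq)
Ksp = [Ce^3+][IO3^-]^3
If s mol/L dissolves here, [Ce^3+] = 0.77 + s ≈ 0.77, [IO3^-] = 3s (Ksp is small, so little additional dissolves).
Ksp ≈ 0.77 × (3s)^3
s = 1.9 × 10^-4 M
Check: s = 1.9 x 10^-4 ≪ 0.77, so the approximation is valid.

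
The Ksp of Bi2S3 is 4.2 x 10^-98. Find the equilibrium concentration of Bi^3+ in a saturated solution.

Bi2S3(s) ⇌ 2 Bi^3+ + 3 S^2-
Ksp = [Bi^3+]^2[S^2-]^3
Let s = molar solubility. Then [Bi^3+] = 2s and [S^2-] = 3s.
Substituting: Ksp = (2s)^2(3s)^3 = 108s^5
Solving, s = (4.2 x 10^-98/108)^(1/5) = 1.31 × 10^-20 M
[Bi^3+] = 2s = 2.6 x 10^-20 M

[Bi^3+] = 2.6e-20 M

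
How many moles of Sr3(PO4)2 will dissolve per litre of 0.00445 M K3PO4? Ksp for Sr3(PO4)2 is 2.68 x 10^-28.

Sr3(PO4)2(s) <=> 3 Sr^2+(aq) + 2 PO4^3-(aq)
Ksp = [Sr^2+]^3[PO4^3-]^2
Let s = moles of Sr3(PO4)2 that dissolve per litre. [Sr^2+] = 3s, [PO4^3-] = 0.00445 + 2s ≈ 0.00445 (since PO4^3- from K3PO4 dominates).
Ksp ≈ (3s)^3 × (0.00445)^2
s = 7.94 x 10^-9 M
Check: 2s = 1.6 x 10^-8 ≪ 0.00445, so the approximation is valid.

s = 7.94e-9 M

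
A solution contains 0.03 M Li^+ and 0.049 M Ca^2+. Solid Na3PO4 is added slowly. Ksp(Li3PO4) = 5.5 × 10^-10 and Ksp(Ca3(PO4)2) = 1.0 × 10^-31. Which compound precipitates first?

Each salt begins to precipitate when Q = Ksp, i.e. when [PO4^3-] reaches its threshold.
For Li3PO4: 5.5 × 10^-10 = (0.03)^3 × [PO4^3-]  ⇒  [PO4^3-] = 2.0 × 10^-5 M.
For Ca3(PO4)2: 1.0 × 10^-31 = (0.049)^3 × [PO4^3-]^2  ⇒  [PO4^3-] = 2.9 x 10^-14 M.
The salt with the lower threshold [PO4^3-] precipitates first: Ca3(PO4)2.

Ca3(PO4)2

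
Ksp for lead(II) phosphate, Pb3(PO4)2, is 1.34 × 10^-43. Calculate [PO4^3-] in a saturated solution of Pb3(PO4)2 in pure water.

[PO4^3-] = 2.09 × 10^-9 M

Pb3(PO4)2(s) <=> 3 Pb^2+(aq) + 2 PO4^3-(aq)
Ksp = [Pb^2+]^3[PO4^3-]^2
Let s = molar solubility. Then [Pb^2+] = 3s and [PO4^3-] = 2s.
So Ksp = (3s)^3 × (2s)^2 = 108s^5
s^5 = 1.34 × 10^-43 / 108, so s = 1.044 × 10^-9 M
[PO4^3-] = 2s = 2.09 x 10^-9 M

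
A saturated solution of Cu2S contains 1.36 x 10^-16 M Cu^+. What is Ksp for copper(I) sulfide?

Ksp = 1.26 x 10^-48

Cu2S(s) <=> 2 Cu^+ + S^2-
Stoichiometry gives [S^2-] = (1/2)[Cu^+] = 6.800 × 10^-17 M.
Ksp = [Cu^+]^2[S^2-]
Ksp = (1.36 x 10^-16)^2 × 6.800 × 10^-17 = 1.26 x 10^-48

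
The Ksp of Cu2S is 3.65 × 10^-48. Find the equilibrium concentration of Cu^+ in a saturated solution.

1.94 × 10^-16 M

Cu2S(s) ⇌ 2 Cu^+(aq) + S^2-(aq)
Ksp = [Cu^+]^2[S^2-]
With molar solubility s: [Cu^+] = 2s, [S^2-] = s.
Substituting: Ksp = (2s)^2s = 4s^3
Solving, s = (3.65 × 10^-48/4)^(1/3) = 9.699 × 10^-17 M
[Cu^+] = 2s = 1.94 x 10^-16 M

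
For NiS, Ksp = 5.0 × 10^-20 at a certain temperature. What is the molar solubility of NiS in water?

NiS(s) ⇌ Ni^2+ + S^2-
Ksp = [Ni^2+][S^2-]
If s mol/L of NiS dissolves, [Ni^2+] = s and [S^2-] = s.
Ksp = s^2
s = (5.0 × 10^-20)^(1/2) = 2.2 x 10^-10 M

s = 2.2e-10 M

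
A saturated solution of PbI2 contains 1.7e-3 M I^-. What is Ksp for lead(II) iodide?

Ksp = 2.5 × 10^-9

PbI2(s) <=> Pb^2+ + 2 I^-
Stoichiometry gives [Pb^2+] = (1/2)[I^-] = 8.50 x 10^-4 M.
Ksp = [Pb^2+][I^-]^2
Ksp = 8.50 × 10^-4 × (1.7 × 10^-3)^2 = 2.5 x 10^-9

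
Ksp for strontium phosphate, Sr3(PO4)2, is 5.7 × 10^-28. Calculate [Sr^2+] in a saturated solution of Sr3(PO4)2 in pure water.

[Sr^2+] = 4.2 × 10^-6 M

Sr3(PO4)2(s) <=> 3 Sr^2+(aq) + 2 PO4^3-(aq)
Ksp = [Sr^2+]^3[PO4^3-]^2
With molar solubility s: [Sr^2+] = 3s, [PO4^3-] = 2s.
Substituting: Ksp = (3s)^3(2s)^2 = 108s^5
Solving, s = (5.7 × 10^-28/108)^(1/5) = 1.39 × 10^-6 M
[Sr^2+] = 3s = 4.2 x 10^-6 M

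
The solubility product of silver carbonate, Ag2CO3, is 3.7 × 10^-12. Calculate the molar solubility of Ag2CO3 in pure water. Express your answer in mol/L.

Ag2CO3(s) <=> 2 Ag^+ + CO3^2-
Ksp = [Ag^+]^2[CO3^2-]
With molar solubility s: [Ag^+] = 2s, [CO3^2-] = s.
Ksp = (2s)^2s = 4s^3
s = (3.7 × 10^-12 / 4)^(1/3) = 9.7 × 10^-5 M

9.7 × 10^-5 M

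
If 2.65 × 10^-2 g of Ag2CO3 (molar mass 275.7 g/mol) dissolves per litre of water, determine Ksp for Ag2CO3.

3.55 × 10^-12

Molar solubility s = (2.65 x 10^-2 g/L) / (275.7 g/mol) = 9.612 x 10^-5 M.
Ag2CO3(s) ⇌ 2 Ag^+ + CO3^2-
For each mole of Ag2CO3 that dissolves: [Ag^+] = 2s, [CO3^2-] = s.
Ksp = [Ag^+]^2[CO3^2-]
Substituting: Ksp = (2s)^2s = 4s^3
With s = 9.612 × 10^-5: Ksp = 3.55 × 10^-12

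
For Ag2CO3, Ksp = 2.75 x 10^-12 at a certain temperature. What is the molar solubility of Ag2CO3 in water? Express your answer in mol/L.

8.83 x 10^-5 M

Ag2CO3(s) ⇌ 2 Ag^+(aq) + CO3^2-(aq)
Ksp = [Ag^+]^2[CO3^2-]
With molar solubility s: [Ag^+] = 2s, [CO3^2-] = s.
So Ksp = (2s)^2 × s = 4s^3
s^3 = 2.75 x 10^-12 / 4, so s = 8.83 x 10^-5 M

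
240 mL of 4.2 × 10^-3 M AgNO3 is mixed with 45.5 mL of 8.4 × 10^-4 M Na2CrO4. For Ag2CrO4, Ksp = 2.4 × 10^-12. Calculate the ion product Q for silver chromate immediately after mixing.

Q ≈ 1.7e-9

Total volume = 240 + 45.5 = 285.5 mL.
[Ag^+] = 4.2 × 10^-3 × (240/285.5) = 3.53 x 10^-3 M
[CrO4^2-] = 8.4 × 10^-4 × (45.5/285.5) = 1.34 x 10^-4 M
Ag2CrO4(s) <=> 2 Ag^+(aq) + CrO4^2-(aq), so Q = [Ag^+]^2[CrO4^2-]
Q = (3.53 × 10^-3)^2(1.34 x 10^-4) = 1.7 × 10^-9
Q > Ksp, so Ag2CrO4 will precipitate.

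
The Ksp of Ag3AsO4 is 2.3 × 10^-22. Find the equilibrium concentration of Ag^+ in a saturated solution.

Ag3AsO4(s) ⇌ 3 Ag^+ + AsO4^3-
Ksp = [Ag^+]^3[AsO4^3-]
If s mol/L of Ag3AsO4 dissolves, [Ag^+] = 3s and [AsO4^3-] = s.
Substituting: Ksp = (3s)^3s = 27s^4
s = (2.3 × 10^-22 / 27)^(1/4) = 1.71 x 10^-6 M
[Ag^+] = 3s = 5.1 x 10^-6 M

[Ag^+] ≈ 5.1 x 10^-6 M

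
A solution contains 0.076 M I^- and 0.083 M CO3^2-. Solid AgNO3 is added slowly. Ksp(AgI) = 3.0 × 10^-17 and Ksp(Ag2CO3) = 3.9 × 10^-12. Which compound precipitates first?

AgI

Each salt begins to precipitate when Q = Ksp, i.e. when [Ag^+] reaches its threshold.
For AgI: 3.0 × 10^-17 = 0.076 × [Ag^+]  ⇒  [Ag^+] = 3.9 × 10^-16 M.
For Ag2CO3: 3.9 × 10^-12 = 0.083 × [Ag^+]^2  ⇒  [Ag^+] = 6.9 × 10^-6 M.
The salt with the lower threshold [Ag^+] precipitates first: AgI.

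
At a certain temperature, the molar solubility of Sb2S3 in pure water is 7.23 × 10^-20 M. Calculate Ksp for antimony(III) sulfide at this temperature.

Sb2S3(s) <=> 2 Sb^3+(aq) + 3 S^2-(aq)
If s mol/L of Sb2S3 dissolves, [Sb^3+] = 2s and [S^2-] = 3s.
Ksp = [Sb^3+]^2[S^2-]^3
So Ksp = (2s)^2 × (3s)^3 = 108s^5
With s = 7.23 × 10^-20: Ksp = 2.13 × 10^-94

Ksp ≈ 2.13 x 10^-94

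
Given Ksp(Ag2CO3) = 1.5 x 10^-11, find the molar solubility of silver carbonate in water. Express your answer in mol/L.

s ≈ 1.6e-4 M

Ag2CO3(s) ⇌ 2 Ag^+ + CO3^2-
Ksp = [Ag^+]^2[CO3^2-]
For each mole of Ag2CO3 that dissolves: [Ag^+] = 2s, [CO3^2-] = s.
Substituting: Ksp = (2s)^2s = 4s^3
s^3 = 1.5 x 10^-11 / 4, so s = 1.6 × 10^-4 M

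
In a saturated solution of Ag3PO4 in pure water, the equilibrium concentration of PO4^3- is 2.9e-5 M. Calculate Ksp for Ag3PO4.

Ksp = 1.9 x 10^-17

Ag3PO4(s) ⇌ 3 Ag^+(aq) + PO4^3-(aq)
Stoichiometry gives [Ag^+] = (3/1)[PO4^3-] = 8.70 × 10^-5 M.
Ksp = [Ag^+]^3[PO4^3-]
Ksp = (8.70 × 10^-5)^3 × 2.9 × 10^-5 = 1.9 × 10^-17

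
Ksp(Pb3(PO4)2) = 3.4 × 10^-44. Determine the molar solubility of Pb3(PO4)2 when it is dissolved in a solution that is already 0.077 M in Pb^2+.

4.3 × 10^-21 M

Pb3(PO4)2(s) ⇌ 3 Pb^2+ + 2 PO4^3-
Ksp = [Pb^2+]^3[PO4^3-]^2
Let s be the molar solubility in this solution. [Pb^2+] = 0.077 + 3s ≈ 0.077, [PO4^3-] = 2s (Ksp is small, so little additional dissolves).
Ksp ≈ (0.077)^3 × (2s)^2
s = 4.3 × 10^-21 M
Check: 3s = 1.3 × 10^-20 ≪ 0.077, so the approximation is valid.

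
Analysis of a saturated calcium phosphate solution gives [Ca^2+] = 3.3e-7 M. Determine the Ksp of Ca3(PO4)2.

Ksp ≈ 1.7 × 10^-33

Ca3(PO4)2(s) ⇌ 3 Ca^2+ + 2 PO4^3-
Stoichiometry gives [PO4^3-] = (2/3)[Ca^2+] = 2.20 × 10^-7 M.
Ksp = [Ca^2+]^3[PO4^3-]^2
Ksp = (3.3 × 10^-7)^3 × (2.20 x 10^-7)^2 = 1.7 x 10^-33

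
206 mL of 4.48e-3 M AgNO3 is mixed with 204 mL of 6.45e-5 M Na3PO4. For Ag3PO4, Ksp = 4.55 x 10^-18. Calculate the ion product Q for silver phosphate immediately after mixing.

3.66e-13

Total volume = 206 + 204 = 410 mL.
[Ag^+] = 4.48 × 10^-3 × (206/410) = 2.251 x 10^-3 M
[PO4^3-] = 6.45 × 10^-5 × (204/410) = 3.209 × 10^-5 M
Ag3PO4(s) <=> 3 Ag^+(aq) + PO4^3-(aq), so Q = [Ag^+]^3[PO4^3-]
Q = (2.251 x 10^-3)^3(3.209 x 10^-5) = 3.66 × 10^-13
Q > Ksp, so Ag3PO4 will precipitate.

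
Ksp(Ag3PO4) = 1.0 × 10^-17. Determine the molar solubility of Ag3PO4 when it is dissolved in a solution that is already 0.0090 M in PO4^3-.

Ag3PO4(s) ⇌ 3 Ag^+(aq) + PO4^3-(aq)
Ksp = [Ag^+]^3[PO4^3-]
If s mol/L dissolves here, [Ag^+] = 3s, [PO4^3-] = 0.0090 + s ≈ 0.0090 (common-ion effect: PO4^3- is already 0.0090 M).
Ksp ≈ (3s)^3 × 0.0090
s = 3.5 × 10^-6 M
Check: s = 3.5 x 10^-6 ≪ 0.0090, so the approximation is valid.

s ≈ 3.5 × 10^-6 M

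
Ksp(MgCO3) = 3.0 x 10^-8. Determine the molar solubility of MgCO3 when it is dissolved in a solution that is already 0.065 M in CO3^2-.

4.6 x 10^-7 M

MgCO3(s) <=> Mg^2+ + CO3^2-
Ksp = [Mg^2+][CO3^2-]
Let s be the molar solubility in this solution. [Mg^2+] = s, [CO3^2-] = 0.065 + s ≈ 0.065 (since the CO3^2- already present dominates).
Ksp ≈ s × 0.065
s = 4.6 × 10^-7 M
Check: s = 4.6 × 10^-7 ≪ 0.065, so the approximation is valid.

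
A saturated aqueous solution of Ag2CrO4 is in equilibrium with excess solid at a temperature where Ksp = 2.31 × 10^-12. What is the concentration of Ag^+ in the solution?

[Ag^+] = 1.67 x 10^-4 M

Ag2CrO4(s) ⇌ 2 Ag^+ + CrO4^2-
Ksp = [Ag^+]^2[CrO4^2-]
Let s = molar solubility. Then [Ag^+] = 2s and [CrO4^2-] = s.
Substituting: Ksp = (2s)^2s = 4s^3
s^3 = 2.31 × 10^-12 / 4, so s = 8.328 × 10^-5 M
[Ag^+] = 2s = 1.67 × 10^-4 M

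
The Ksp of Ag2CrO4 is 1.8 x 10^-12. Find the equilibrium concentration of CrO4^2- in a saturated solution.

[CrO4^2-] = 7.7 × 10^-5 M

Ag2CrO4(s) <=> 2 Ag^+ + CrO4^2-
Ksp = [Ag^+]^2[CrO4^2-]
Let s = molar solubility. Then [Ag^+] = 2s and [CrO4^2-] = s.
Substituting: Ksp = (2s)^2s = 4s^3
Solving, s = (1.8 x 10^-12/4)^(1/3) = 7.66 × 10^-5 M
[CrO4^2-] = s = 7.7 × 10^-5 M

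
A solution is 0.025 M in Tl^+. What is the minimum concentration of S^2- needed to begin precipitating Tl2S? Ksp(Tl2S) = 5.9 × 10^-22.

Tl2S(s) ⇌ 2 Tl^+(aq) + S^2-(aq)
Ksp = [Tl^+]^2[S^2-]
Precipitation begins when Q = Ksp. With [Tl^+] = 0.025 M:
5.9 × 10^-22 = (0.025)^2 × [S^2-]
[S^2-] = (5.9 × 10^-22 / 6.25 x 10^-4) = 9.4 × 10^-19 M

[S^2-] ≈ 9.4e-19 M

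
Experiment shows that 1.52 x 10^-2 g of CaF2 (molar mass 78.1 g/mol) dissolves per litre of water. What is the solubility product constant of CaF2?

Ksp = 2.95 × 10^-11

Molar solubility s = (1.52 × 10^-2 g/L) / (78.1 g/mol) = 1.946 × 10^-4 M.
CaF2(s) <=> Ca^2+(aq) + 2 F^-(aq)
Let s = molar solubility. Then [Ca^2+] = s and [F^-] = 2s.
Ksp = [Ca^2+][F^-]^2
So Ksp = s × (2s)^2 = 4s^3
With s = 1.946 × 10^-4: Ksp = 2.95 x 10^-11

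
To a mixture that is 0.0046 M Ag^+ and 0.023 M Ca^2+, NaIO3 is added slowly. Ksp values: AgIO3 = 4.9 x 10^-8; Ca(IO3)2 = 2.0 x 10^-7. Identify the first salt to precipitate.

Each salt begins to precipitate when Q = Ksp, i.e. when [IO3^-] reaches its threshold.
For AgIO3: 4.9 x 10^-8 = 0.0046 × [IO3^-]  ⇒  [IO3^-] = 1.1 × 10^-5 M.
For Ca(IO3)2: 2.0 x 10^-7 = 0.023 × [IO3^-]^2  ⇒  [IO3^-] = 2.9 × 10^-3 M.
The salt with the lower threshold [IO3^-] precipitates first: AgIO3.

AgIO3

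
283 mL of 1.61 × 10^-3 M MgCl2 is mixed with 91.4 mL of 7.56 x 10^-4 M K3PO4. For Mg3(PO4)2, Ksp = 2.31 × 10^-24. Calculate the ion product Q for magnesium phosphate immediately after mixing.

Q = 6.14 x 10^-17

Total volume = 283 + 91.4 = 374.4 mL.
[Mg^2+] = 1.61 x 10^-3 × (283/374.4) = 1.217 × 10^-3 M
[PO4^3-] = 7.56 × 10^-4 × (91.4/374.4) = 1.846 × 10^-4 M
Mg3(PO4)2(s) <=> 3 Mg^2+(aq) + 2 PO4^3-(aq), so Q = [Mg^2+]^3[PO4^3-]^2
Q = (1.217 x 10^-3)^3(1.846 x 10^-4)^2 = 6.14 × 10^-17
Q > Ksp, so Mg3(PO4)2 will precipitate.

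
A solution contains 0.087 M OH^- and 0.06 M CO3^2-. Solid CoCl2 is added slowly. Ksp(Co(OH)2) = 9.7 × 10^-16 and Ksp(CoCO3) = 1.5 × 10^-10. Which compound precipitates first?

Precipitation of each salt starts when its ion product equals its Ksp.
For Co(OH)2: 9.7 × 10^-16 = (0.087)^2 × [Co^2+]  ⇒  [Co^2+] = 1.3 × 10^-13 M.
For CoCO3: 1.5 × 10^-10 = 0.06 × [Co^2+]  ⇒  [Co^2+] = 2.5 × 10^-9 M.
The salt with the lower threshold [Co^2+] precipitates first: Co(OH)2.

Co(OH)2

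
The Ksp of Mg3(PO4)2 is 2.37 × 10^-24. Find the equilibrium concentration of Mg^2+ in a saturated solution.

[Mg^2+] ≈ 2.22e-5 M

Mg3(PO4)2(s) ⇌ 3 Mg^2+ + 2 PO4^3-
Ksp = [Mg^2+]^3[PO4^3-]^2
For each mole of Mg3(PO4)2 that dissolves: [Mg^2+] = 3s, [PO4^3-] = 2s.
Substituting: Ksp = (3s)^3(2s)^2 = 108s^5
s^5 = 2.37 × 10^-24 / 108, so s = 7.384 x 10^-6 M
[Mg^2+] = 3s = 2.22 x 10^-5 M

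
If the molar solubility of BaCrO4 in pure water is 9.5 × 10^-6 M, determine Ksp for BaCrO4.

Ksp ≈ 9.0 × 10^-11

BaCrO4(s) ⇌ Ba^2+(aq) + CrO4^2-(aq)
Let s = molar solubility. Then [Ba^2+] = s and [CrO4^2-] = s.
Ksp = [Ba^2+][CrO4^2-]
Ksp = s × s = s^2
Ksp = (9.5 × 10^-6)^2 = 9.0 × 10^-11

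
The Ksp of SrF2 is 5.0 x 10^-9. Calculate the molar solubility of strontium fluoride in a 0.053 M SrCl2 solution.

1.5 × 10^-4 M

SrF2(s) ⇌ Sr^2+ + 2 F^-
Ksp = [Sr^2+][F^-]^2
Let s be the molar solubility in this solution. [Sr^2+] = 0.053 + s ≈ 0.053, [F^-] = 2s (since Sr^2+ from SrCl2 dominates).
Ksp ≈ 0.053 × (2s)^2
s = 1.5 × 10^-4 M
Check: s = 1.5 × 10^-4 ≪ 0.053, so the approximation is valid.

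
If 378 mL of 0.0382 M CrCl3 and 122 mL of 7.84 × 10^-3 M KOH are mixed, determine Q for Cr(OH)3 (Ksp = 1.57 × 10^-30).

Total volume = 378 + 122 = 500 mL.
[Cr^3+] = 3.82 × 10^-2 × (378/500) = 2.888 x 10^-2 M
[OH^-] = 7.84 x 10^-3 × (122/500) = 1.913 × 10^-3 M
Cr(OH)3(s) ⇌ Cr^3+ + 3 OH^-, so Q = [Cr^3+][OH^-]^3
Q = (2.888 x 10^-2)(1.913 x 10^-3)^3 = 2.02 × 10^-10
Q > Ksp, so Cr(OH)3 will precipitate.

2.02 × 10^-10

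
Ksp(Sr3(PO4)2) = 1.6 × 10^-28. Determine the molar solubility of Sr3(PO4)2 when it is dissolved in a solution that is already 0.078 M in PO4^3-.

9.9 × 10^-10 M

Sr3(PO4)2(s) <=> 3 Sr^2+ + 2 PO4^3-
Ksp = [Sr^2+]^3[PO4^3-]^2
Let s be the molar solubility in this solution. [Sr^2+] = 3s, [PO4^3-] = 0.078 + 2s ≈ 0.078 (common-ion effect: PO4^3- is already 0.078 M).
Ksp ≈ (3s)^3 × (0.078)^2
s = 9.9 × 10^-10 M
Check: 2s = 2.0 × 10^-9 ≪ 0.078, so the approximation is valid.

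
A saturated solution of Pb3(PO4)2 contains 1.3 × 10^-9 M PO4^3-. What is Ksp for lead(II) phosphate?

1.3 x 10^-44

Pb3(PO4)2(s) <=> 3 Pb^2+(aq) + 2 PO4^3-(aq)
Stoichiometry gives [Pb^2+] = (3/2)[PO4^3-] = 1.95 × 10^-9 M.
Ksp = [Pb^2+]^3[PO4^3-]^2
Ksp = (1.95 x 10^-9)^3 × (1.3 × 10^-9)^2 = 1.3 x 10^-44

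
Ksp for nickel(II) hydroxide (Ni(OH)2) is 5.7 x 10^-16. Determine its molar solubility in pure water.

Ni(OH)2(s) <=> Ni^2+(aq) + 2 OH^-(aq)
Ksp = [Ni^2+][OH^-]^2
For each mole of Ni(OH)2 that dissolves: [Ni^2+] = s, [OH^-] = 2s.
Substituting: Ksp = s(2s)^2 = 4s^3
s^3 = 5.7 x 10^-16 / 4, so s = 5.2 × 10^-6 M

5.2e-6 M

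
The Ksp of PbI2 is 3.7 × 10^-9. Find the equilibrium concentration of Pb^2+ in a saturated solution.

9.7 x 10^-4 M

PbI2(s) ⇌ Pb^2+(aq) + 2 I^-(aq)
Ksp = [Pb^2+][I^-]^2
If s mol/L of PbI2 dissolves, [Pb^2+] = s and [I^-] = 2s.
Substituting: Ksp = s(2s)^2 = 4s^3
s^3 = 3.7 × 10^-9 / 4, so s = 9.74 × 10^-4 M
[Pb^2+] = s = 9.7 × 10^-4 M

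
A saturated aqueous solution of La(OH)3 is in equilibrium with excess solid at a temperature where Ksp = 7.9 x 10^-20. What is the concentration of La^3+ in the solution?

[La^3+] ≈ 7.4e-6 M

La(OH)3(s) ⇌ La^3+(aq) + 3 OH^-(aq)
Ksp = [La^3+][OH^-]^3
For each mole of La(OH)3 that dissolves: [La^3+] = s, [OH^-] = 3s.
Substituting: Ksp = s(3s)^3 = 27s^4
s = (7.9 x 10^-20 / 27)^(1/4) = 7.35 × 10^-6 M
[La^3+] = s = 7.4 × 10^-6 M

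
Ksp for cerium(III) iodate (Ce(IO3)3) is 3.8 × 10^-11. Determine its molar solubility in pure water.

Ce(IO3)3(s) ⇌ Ce^3+(aq) + 3 IO3^-(aq)
Ksp = [Ce^3+][IO3^-]^3
If s mol/L of Ce(IO3)3 dissolves, [Ce^3+] = s and [IO3^-] = 3s.
Ksp = s(3s)^3 = 27s^4
s = (3.8 × 10^-11 / 27)^(1/4) = 1.1 × 10^-3 M

s = 1.1 × 10^-3 M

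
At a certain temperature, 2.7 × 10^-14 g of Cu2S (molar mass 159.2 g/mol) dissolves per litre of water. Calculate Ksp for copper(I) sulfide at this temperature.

Molar solubility s = (2.7 × 10^-14 g/L) / (159.2 g/mol) = 1.70 × 10^-16 M.
Cu2S(s) <=> 2 Cu^+ + S^2-
Let s = molar solubility. Then [Cu^+] = 2s and [S^2-] = s.
Ksp = [Cu^+]^2[S^2-]
Substituting: Ksp = (2s)^2s = 4s^3
With s = 1.70 x 10^-16: Ksp = 2.0 × 10^-47

Ksp = 2.0 × 10^-47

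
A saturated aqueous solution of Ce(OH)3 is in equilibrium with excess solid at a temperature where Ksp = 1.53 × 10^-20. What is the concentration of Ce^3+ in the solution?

4.88 × 10^-6 M

Ce(OH)3(s) <=> Ce^3+ + 3 OH^-
Ksp = [Ce^3+][OH^-]^3
Let s = molar solubility. Then [Ce^3+] = s and [OH^-] = 3s.
Substituting: Ksp = s(3s)^3 = 27s^4
s^4 = 1.53 × 10^-20 / 27, so s = 4.879 x 10^-6 M
[Ce^3+] = s = 4.88 × 10^-6 M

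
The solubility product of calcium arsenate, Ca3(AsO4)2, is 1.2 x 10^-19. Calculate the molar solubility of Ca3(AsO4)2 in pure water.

Ca3(AsO4)2(s) ⇌ 3 Ca^2+ + 2 AsO4^3-
Ksp = [Ca^2+]^3[AsO4^3-]^2
If s mol/L of Ca3(AsO4)2 dissolves, [Ca^2+] = 3s and [AsO4^3-] = 2s.
So Ksp = (3s)^3 × (2s)^2 = 108s^5
Solving, s = (1.2 x 10^-19/108)^(1/5) = 6.4 × 10^-5 M

s ≈ 6.4 x 10^-5 M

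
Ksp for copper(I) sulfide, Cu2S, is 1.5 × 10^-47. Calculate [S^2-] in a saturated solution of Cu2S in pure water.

[S^2-] = 1.6 × 10^-16 M

Cu2S(s) ⇌ 2 Cu^+(aq) + S^2-(aq)
Ksp = [Cu^+]^2[S^2-]
For each mole of Cu2S that dissolves: [Cu^+] = 2s, [S^2-] = s.
Ksp = (2s)^2s = 4s^3
Solving, s = (1.5 × 10^-47/4)^(1/3) = 1.55 × 10^-16 M
[S^2-] = s = 1.6 × 10^-16 M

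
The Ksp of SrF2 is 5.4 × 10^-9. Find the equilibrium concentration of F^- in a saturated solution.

[F^-] ≈ 2.2 × 10^-3 M

SrF2(s) <=> Sr^2+ + 2 F^-
Ksp = [Sr^2+][F^-]^2
If s mol/L of SrF2 dissolves, [Sr^2+] = s and [F^-] = 2s.
Ksp = s(2s)^2 = 4s^3
Solving, s = (5.4 × 10^-9/4)^(1/3) = 1.11 × 10^-3 M
[F^-] = 2s = 2.2 × 10^-3 M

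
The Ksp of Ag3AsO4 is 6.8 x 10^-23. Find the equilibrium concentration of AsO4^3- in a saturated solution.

[AsO4^3-] ≈ 1.3e-6 M

Ag3AsO4(s) ⇌ 3 Ag^+(aq) + AsO4^3-(aq)
Ksp = [Ag^+]^3[AsO4^3-]
Let s = molar solubility. Then [Ag^+] = 3s and [AsO4^3-] = s.
So Ksp = (3s)^3 × s = 27s^4
s = (6.8 x 10^-23 / 27)^(1/4) = 1.26 x 10^-6 M
[AsO4^3-] = s = 1.3 × 10^-6 M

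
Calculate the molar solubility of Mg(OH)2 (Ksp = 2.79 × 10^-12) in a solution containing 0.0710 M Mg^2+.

3.13 × 10^-6 M

Mg(OH)2(s) ⇌ Mg^2+(aq) + 2 OH^-(aq)
Ksp = [Mg^2+][OH^-]^2
Let s be the molar solubility in this solution. [Mg^2+] = 0.0710 + s ≈ 0.0710, [OH^-] = 2s (Ksp is small, so little additional dissolves).
Ksp ≈ 0.0710 × (2s)^2
s = 3.13 x 10^-6 M
Check: s = 3.1 × 10^-6 ≪ 0.0710, so the approximation is valid.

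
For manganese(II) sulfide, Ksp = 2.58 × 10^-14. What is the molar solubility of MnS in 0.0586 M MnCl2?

MnS(s) <=> Mn^2+ + S^2-
Ksp = [Mn^2+][S^2-]
If s mol/L dissolves here, [Mn^2+] = 0.0586 + s ≈ 0.0586, [S^2-] = s (Ksp is small, so little additional dissolves).
Ksp ≈ 0.0586 × s
s = 4.40 × 10^-13 M
Check: s = 4.4 × 10^-13 ≪ 0.0586, so the approximation is valid.

s = 4.40 × 10^-13 M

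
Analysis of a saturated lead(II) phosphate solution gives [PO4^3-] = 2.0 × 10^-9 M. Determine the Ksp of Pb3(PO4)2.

Pb3(PO4)2(s) ⇌ 3 Pb^2+ + 2 PO4^3-
Stoichiometry gives [Pb^2+] = (3/2)[PO4^3-] = 3.00 × 10^-9 M.
Ksp = [Pb^2+]^3[PO4^3-]^2
Ksp = (3.00 × 10^-9)^3 × (2.0 × 10^-9)^2 = 1.1 × 10^-43

1.1 × 10^-43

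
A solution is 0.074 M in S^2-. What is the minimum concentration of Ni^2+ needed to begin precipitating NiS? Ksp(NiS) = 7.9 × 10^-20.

1.1 x 10^-18 M

NiS(s) ⇌ Ni^2+(aq) + S^2-(aq)
Ksp = [Ni^2+][S^2-]
Precipitation begins when Q = Ksp. With [S^2-] = 0.074 M:
7.9 × 10^-20 = (0.074) × [Ni^2+]
[Ni^2+] = (7.9 × 10^-20 / 7.4 × 10^-2) = 1.1 x 10^-18 M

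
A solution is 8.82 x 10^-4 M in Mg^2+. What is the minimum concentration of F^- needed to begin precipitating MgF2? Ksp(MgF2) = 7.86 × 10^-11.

2.99 × 10^-4 M

MgF2(s) ⇌ Mg^2+ + 2 F^-
Ksp = [Mg^2+][F^-]^2
Precipitation begins when Q = Ksp. With [Mg^2+] = 8.82 x 10^-4 M:
7.86 × 10^-11 = (8.82 x 10^-4) × [F^-]^2
[F^-] = (7.86 × 10^-11 / 8.82 × 10^-4)^(1/2) = 2.99 x 10^-4 M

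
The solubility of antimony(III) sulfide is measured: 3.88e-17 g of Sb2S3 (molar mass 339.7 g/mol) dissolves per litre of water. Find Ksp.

Ksp = 2.10 × 10^-93

Molar solubility s = (3.88 × 10^-17 g/L) / (339.7 g/mol) = 1.142 × 10^-19 M.
Sb2S3(s) ⇌ 2 Sb^3+(aq) + 3 S^2-(aq)
For each mole of Sb2S3 that dissolves: [Sb^3+] = 2s, [S^2-] = 3s.
Ksp = [Sb^3+]^2[S^2-]^3
So Ksp = (2s)^2 × (3s)^3 = 108s^5
With s = 1.142 × 10^-19: Ksp = 2.10 × 10^-93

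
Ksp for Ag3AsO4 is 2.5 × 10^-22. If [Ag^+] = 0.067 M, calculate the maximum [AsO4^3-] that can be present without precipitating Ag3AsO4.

[AsO4^3-] ≈ 8.3 × 10^-19 M

Ag3AsO4(s) ⇌ 3 Ag^+ + AsO4^3-
Ksp = [Ag^+]^3[AsO4^3-]
Precipitation begins when Q = Ksp. With [Ag^+] = 0.067 M:
2.5 × 10^-22 = (0.067)^3 × [AsO4^3-]
[AsO4^3-] = (2.5 × 10^-22 / 3.01 × 10^-4) = 8.3 × 10^-19 M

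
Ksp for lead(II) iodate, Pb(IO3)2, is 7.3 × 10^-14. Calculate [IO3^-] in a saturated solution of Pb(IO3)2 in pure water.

Pb(IO3)2(s) ⇌ Pb^2+ + 2 IO3^-
Ksp = [Pb^2+][IO3^-]^2
With molar solubility s: [Pb^2+] = s, [IO3^-] = 2s.
So Ksp = s × (2s)^2 = 4s^3
s = (7.3 × 10^-14 / 4)^(1/3) = 2.63 x 10^-5 M
[IO3^-] = 2s = 5.3 × 10^-5 M

5.3e-5 M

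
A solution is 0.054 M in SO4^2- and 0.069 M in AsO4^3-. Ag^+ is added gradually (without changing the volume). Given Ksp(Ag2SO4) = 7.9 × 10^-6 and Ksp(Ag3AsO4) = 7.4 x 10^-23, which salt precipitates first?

Precipitation of each salt starts when its ion product equals its Ksp.
For Ag2SO4: 7.9 × 10^-6 = 0.054 × [Ag^+]^2  ⇒  [Ag^+] = 1.2 x 10^-2 M.
For Ag3AsO4: 7.4 x 10^-23 = 0.069 × [Ag^+]^3  ⇒  [Ag^+] = 1.0 x 10^-7 M.
The salt with the lower threshold [Ag^+] precipitates first: Ag3AsO4.

Ag3AsO4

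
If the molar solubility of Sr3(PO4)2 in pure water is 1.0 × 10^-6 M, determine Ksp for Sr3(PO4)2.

1.1 x 10^-28

Sr3(PO4)2(s) ⇌ 3 Sr^2+ + 2 PO4^3-
With molar solubility s: [Sr^2+] = 3s, [PO4^3-] = 2s.
Ksp = [Sr^2+]^3[PO4^3-]^2
Substituting: Ksp = (3s)^3(2s)^2 = 108s^5
Ksp = 108 × (1.0 × 10^-6)^5 = 1.1 × 10^-28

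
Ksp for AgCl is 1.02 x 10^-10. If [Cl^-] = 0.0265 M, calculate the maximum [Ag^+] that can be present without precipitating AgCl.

[Ag^+] ≈ 3.85 x 10^-9 M

AgCl(s) <=> Ag^+ + Cl^-
Ksp = [Ag^+][Cl^-]
Precipitation begins when Q = Ksp. With [Cl^-] = 0.0265 M:
1.02 x 10^-10 = (0.0265) × [Ag^+]
[Ag^+] = (1.02 x 10^-10 / 2.65 x 10^-2) = 3.85 × 10^-9 M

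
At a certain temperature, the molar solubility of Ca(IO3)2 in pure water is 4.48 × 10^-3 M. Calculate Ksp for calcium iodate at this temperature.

Ksp = 3.60 x 10^-7

Ca(IO3)2(s) <=> Ca^2+ + 2 IO3^-
With molar solubility s: [Ca^2+] = s, [IO3^-] = 2s.
Ksp = [Ca^2+][IO3^-]^2
Substituting: Ksp = s(2s)^2 = 4s^3
With s = 4.48 × 10^-3: Ksp = 3.60 × 10^-7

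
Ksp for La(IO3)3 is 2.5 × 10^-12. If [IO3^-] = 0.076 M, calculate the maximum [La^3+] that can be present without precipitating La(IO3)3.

5.7 x 10^-9 M

La(IO3)3(s) <=> La^3+ + 3 IO3^-
Ksp = [La^3+][IO3^-]^3
Precipitation begins when Q = Ksp. With [IO3^-] = 0.076 M:
2.5 × 10^-12 = (0.076)^3 × [La^3+]
[La^3+] = (2.5 × 10^-12 / 4.39 × 10^-4) = 5.7 × 10^-9 M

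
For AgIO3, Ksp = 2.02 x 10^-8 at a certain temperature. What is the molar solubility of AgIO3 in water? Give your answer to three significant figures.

AgIO3(s) ⇌ Ag^+(aq) + IO3^-(aq)
Ksp = [Ag^+][IO3^-]
If s mol/L of AgIO3 dissolves, [Ag^+] = s and [IO3^-] = s.
Ksp = s × s = s^2
s = √(2.02 x 10^-8) = 1.42 × 10^-4 M

s = 1.42 x 10^-4 M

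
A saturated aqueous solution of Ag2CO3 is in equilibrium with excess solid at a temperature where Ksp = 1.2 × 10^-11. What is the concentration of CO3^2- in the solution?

Ag2CO3(s) ⇌ 2 Ag^+(aq) + CO3^2-(aq)
Ksp = [Ag^+]^2[CO3^2-]
With molar solubility s: [Ag^+] = 2s, [CO3^2-] = s.
So Ksp = (2s)^2 × s = 4s^3
s^3 = 1.2 × 10^-11 / 4, so s = 1.44 x 10^-4 M
[CO3^2-] = s = 1.4 x 10^-4 M

[CO3^2-] = 1.4 x 10^-4 M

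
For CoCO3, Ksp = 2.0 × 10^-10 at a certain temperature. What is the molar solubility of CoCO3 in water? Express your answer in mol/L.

s ≈ 1.4e-5 M

CoCO3(s) ⇌ Co^2+ + CO3^2-
Ksp = [Co^2+][CO3^2-]
For each mole of CoCO3 that dissolves: [Co^2+] = s, [CO3^2-] = s.
Ksp = s^2
s = √(2.0 × 10^-10) = 1.4 × 10^-5 M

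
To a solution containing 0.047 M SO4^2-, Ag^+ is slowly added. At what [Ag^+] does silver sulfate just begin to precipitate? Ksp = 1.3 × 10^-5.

0.017 M

Ag2SO4(s) <=> 2 Ag^+ + SO4^2-
Ksp = [Ag^+]^2[SO4^2-]
Precipitation begins when Q = Ksp. With [SO4^2-] = 0.047 M:
1.3 × 10^-5 = (0.047) × [Ag^+]^2
[Ag^+] = (1.3 × 10^-5 / 4.7 × 10^-2)^(1/2) = 1.7 × 10^-2 M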